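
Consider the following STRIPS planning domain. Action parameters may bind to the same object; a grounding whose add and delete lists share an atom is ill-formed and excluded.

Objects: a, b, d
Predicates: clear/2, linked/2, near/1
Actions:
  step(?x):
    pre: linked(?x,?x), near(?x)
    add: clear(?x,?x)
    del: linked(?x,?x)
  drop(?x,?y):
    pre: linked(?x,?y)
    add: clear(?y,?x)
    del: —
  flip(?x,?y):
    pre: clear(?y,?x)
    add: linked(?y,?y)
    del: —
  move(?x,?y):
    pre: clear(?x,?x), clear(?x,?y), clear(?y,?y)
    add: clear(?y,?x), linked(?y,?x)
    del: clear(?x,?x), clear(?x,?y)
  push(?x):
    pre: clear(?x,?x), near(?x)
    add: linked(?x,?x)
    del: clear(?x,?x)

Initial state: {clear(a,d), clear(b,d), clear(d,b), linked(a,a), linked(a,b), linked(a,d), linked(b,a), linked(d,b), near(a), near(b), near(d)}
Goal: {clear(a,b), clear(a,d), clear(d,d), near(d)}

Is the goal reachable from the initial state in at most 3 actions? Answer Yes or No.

1. drop(b,a)  →  {clear(a,b), clear(a,d), clear(b,d), clear(d,b), linked(a,a), linked(a,b), linked(a,d), linked(b,a), linked(d,b), near(a), near(b), near(d)}
2. flip(b,d)  →  {clear(a,b), clear(a,d), clear(b,d), clear(d,b), linked(a,a), linked(a,b), linked(a,d), linked(b,a), linked(d,b), linked(d,d), near(a), near(b), near(d)}
3. step(d)  →  {clear(a,b), clear(a,d), clear(b,d), clear(d,b), clear(d,d), linked(a,a), linked(a,b), linked(a,d), linked(b,a), linked(d,b), near(a), near(b), near(d)}
optimal plan length = 3; 3 ≤ 3

Yes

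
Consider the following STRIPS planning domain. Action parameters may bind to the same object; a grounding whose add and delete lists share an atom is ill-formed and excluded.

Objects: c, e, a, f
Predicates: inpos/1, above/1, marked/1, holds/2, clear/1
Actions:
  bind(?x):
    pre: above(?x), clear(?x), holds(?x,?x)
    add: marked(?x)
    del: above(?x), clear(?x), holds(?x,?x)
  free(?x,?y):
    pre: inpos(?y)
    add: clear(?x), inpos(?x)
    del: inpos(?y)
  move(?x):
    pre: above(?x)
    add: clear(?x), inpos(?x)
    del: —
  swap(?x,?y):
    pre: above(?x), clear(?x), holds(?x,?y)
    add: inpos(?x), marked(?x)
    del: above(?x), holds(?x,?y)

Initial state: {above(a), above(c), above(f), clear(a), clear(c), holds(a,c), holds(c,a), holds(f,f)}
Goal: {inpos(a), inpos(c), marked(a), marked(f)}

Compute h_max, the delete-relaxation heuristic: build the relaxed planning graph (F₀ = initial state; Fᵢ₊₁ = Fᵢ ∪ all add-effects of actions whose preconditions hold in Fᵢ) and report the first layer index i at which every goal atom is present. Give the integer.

2

F0 = init (8 atoms)
F1 = F0 ∪ {clear(f), inpos(a), inpos(c), inpos(f), marked(a), marked(c)}  (14 atoms)
F2 = F1 ∪ {clear(e), inpos(e), marked(f)}  (17 atoms)
goal ⊆ F2  ⇒  h_max = 2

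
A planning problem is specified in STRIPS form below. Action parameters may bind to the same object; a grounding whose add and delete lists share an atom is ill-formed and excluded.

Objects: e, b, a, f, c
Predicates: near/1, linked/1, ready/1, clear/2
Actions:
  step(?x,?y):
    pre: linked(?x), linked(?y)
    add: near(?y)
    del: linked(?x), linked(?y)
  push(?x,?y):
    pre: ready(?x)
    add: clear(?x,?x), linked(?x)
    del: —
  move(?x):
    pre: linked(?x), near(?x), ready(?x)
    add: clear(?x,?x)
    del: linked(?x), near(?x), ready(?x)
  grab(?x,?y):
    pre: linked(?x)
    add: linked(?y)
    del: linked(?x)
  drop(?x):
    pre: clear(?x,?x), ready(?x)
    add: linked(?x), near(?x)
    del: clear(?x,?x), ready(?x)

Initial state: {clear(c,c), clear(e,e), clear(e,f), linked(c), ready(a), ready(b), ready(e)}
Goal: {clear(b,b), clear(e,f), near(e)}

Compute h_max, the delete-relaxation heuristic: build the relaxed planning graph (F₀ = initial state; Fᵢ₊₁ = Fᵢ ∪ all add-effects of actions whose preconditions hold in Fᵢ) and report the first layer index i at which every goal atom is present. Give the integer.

F0 = init (7 atoms)
F1 = F0 ∪ {clear(a,a), clear(b,b), linked(a), linked(b), linked(e), linked(f), near(c), near(e)}  (15 atoms)
goal ⊆ F1  ⇒  h_max = 1

1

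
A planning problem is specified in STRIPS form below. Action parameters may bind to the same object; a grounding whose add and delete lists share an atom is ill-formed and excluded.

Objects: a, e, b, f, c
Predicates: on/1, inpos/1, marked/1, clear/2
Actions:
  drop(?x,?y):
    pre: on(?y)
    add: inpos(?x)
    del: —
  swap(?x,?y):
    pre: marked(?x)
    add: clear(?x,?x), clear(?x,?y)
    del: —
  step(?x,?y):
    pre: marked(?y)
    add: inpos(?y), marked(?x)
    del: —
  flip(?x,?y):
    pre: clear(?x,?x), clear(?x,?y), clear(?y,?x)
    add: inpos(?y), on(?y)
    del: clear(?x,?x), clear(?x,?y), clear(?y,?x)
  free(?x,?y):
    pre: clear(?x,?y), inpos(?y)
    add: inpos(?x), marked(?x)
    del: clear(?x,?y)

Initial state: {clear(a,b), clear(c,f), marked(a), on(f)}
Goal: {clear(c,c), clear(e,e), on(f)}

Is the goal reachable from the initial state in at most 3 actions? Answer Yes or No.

No

1. step(e,a)  →  {clear(a,b), clear(c,f), inpos(a), marked(a), marked(e), on(f)}
2. swap(e,a)  →  {clear(a,b), clear(c,f), clear(e,a), clear(e,e), inpos(a), marked(a), marked(e), on(f)}
3. step(c,a)  →  {clear(a,b), clear(c,f), clear(e,a), clear(e,e), inpos(a), marked(a), marked(c), marked(e), on(f)}
4. swap(c,a)  →  {clear(a,b), clear(c,a), clear(c,c), clear(c,f), clear(e,a), clear(e,e), inpos(a), marked(a), marked(c), marked(e), on(f)}
optimal plan length = 4; 4 > 3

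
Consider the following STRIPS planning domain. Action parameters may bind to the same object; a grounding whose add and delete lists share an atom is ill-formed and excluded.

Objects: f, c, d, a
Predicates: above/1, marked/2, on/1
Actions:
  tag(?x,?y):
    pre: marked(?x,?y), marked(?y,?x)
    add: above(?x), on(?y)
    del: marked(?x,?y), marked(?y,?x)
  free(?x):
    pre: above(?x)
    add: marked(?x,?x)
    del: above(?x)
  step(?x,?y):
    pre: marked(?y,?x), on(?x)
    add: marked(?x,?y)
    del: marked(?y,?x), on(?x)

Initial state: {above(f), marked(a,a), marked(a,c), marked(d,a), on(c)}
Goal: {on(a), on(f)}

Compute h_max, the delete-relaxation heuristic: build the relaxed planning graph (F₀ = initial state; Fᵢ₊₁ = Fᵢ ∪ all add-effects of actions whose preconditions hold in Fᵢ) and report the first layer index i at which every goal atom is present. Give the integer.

2

F0 = init (5 atoms)
F1 = F0 ∪ {above(a), marked(c,a), marked(f,f), on(a)}  (9 atoms)
F2 = F1 ∪ {above(c), marked(a,d), on(f)}  (12 atoms)
goal ⊆ F2  ⇒  h_max = 2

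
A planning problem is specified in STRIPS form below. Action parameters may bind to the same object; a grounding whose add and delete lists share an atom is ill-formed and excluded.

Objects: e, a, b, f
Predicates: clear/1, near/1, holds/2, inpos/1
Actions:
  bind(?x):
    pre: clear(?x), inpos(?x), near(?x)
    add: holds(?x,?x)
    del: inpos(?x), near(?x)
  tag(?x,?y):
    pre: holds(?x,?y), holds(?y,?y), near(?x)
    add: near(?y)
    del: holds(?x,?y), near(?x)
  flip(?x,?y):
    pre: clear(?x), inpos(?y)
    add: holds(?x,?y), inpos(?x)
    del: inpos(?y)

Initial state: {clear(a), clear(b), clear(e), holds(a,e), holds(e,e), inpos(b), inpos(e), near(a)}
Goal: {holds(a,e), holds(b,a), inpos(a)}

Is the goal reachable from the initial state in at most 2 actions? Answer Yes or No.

No

1. flip(a,e)  →  {clear(a), clear(b), clear(e), holds(a,e), holds(e,e), inpos(a), inpos(b), near(a)}
2. flip(b,a)  →  {clear(a), clear(b), clear(e), holds(a,e), holds(b,a), holds(e,e), inpos(b), near(a)}
3. flip(a,b)  →  {clear(a), clear(b), clear(e), holds(a,b), holds(a,e), holds(b,a), holds(e,e), inpos(a), near(a)}
optimal plan length = 3; 3 > 2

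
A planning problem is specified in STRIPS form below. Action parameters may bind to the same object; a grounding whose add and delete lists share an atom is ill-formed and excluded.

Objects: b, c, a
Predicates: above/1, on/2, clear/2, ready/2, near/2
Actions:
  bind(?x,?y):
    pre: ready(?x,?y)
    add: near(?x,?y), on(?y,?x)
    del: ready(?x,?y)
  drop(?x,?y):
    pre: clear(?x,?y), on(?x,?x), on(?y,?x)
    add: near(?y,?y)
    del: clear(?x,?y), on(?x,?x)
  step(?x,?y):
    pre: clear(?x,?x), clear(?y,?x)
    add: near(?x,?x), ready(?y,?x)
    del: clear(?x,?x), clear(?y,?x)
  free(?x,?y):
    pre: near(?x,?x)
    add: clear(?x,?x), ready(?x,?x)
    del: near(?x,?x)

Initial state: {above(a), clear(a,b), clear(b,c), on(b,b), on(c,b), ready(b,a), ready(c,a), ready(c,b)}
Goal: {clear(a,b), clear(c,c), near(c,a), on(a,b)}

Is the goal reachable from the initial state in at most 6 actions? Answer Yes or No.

Yes

1. bind(b,a)  →  {above(a), clear(a,b), clear(b,c), near(b,a), on(a,b), on(b,b), on(c,b), ready(c,a), ready(c,b)}
2. bind(c,a)  →  {above(a), clear(a,b), clear(b,c), near(b,a), near(c,a), on(a,b), on(a,c), on(b,b), on(c,b), ready(c,b)}
3. drop(b,c)  →  {above(a), clear(a,b), near(b,a), near(c,a), near(c,c), on(a,b), on(a,c), on(c,b), ready(c,b)}
4. free(c,b)  →  {above(a), clear(a,b), clear(c,c), near(b,a), near(c,a), on(a,b), on(a,c), on(c,b), ready(c,b), ready(c,c)}
optimal plan length = 4; 4 ≤ 6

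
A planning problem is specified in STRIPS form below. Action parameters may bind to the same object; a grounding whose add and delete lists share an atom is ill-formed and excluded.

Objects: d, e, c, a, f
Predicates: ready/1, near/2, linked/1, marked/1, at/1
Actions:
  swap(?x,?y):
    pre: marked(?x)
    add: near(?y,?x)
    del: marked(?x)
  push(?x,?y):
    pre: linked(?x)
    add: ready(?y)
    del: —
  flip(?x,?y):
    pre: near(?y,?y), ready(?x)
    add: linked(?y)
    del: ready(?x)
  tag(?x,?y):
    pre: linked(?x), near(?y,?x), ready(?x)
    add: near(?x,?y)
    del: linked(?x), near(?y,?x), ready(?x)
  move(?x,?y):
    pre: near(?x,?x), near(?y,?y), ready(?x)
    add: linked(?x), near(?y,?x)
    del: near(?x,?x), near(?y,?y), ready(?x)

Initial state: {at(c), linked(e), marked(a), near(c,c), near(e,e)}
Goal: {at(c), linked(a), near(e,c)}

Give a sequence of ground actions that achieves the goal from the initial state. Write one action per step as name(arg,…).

swap(a,a); push(e,d); push(e,c); flip(d,a); move(c,e)

1. swap(a,a)  →  {at(c), linked(e), near(a,a), near(c,c), near(e,e)}
2. push(e,d)  →  {at(c), linked(e), near(a,a), near(c,c), near(e,e), ready(d)}
3. push(e,c)  →  {at(c), linked(e), near(a,a), near(c,c), near(e,e), ready(c), ready(d)}
4. flip(d,a)  →  {at(c), linked(a), linked(e), near(a,a), near(c,c), near(e,e), ready(c)}
5. move(c,e)  →  {at(c), linked(a), linked(c), linked(e), near(a,a), near(e,c)}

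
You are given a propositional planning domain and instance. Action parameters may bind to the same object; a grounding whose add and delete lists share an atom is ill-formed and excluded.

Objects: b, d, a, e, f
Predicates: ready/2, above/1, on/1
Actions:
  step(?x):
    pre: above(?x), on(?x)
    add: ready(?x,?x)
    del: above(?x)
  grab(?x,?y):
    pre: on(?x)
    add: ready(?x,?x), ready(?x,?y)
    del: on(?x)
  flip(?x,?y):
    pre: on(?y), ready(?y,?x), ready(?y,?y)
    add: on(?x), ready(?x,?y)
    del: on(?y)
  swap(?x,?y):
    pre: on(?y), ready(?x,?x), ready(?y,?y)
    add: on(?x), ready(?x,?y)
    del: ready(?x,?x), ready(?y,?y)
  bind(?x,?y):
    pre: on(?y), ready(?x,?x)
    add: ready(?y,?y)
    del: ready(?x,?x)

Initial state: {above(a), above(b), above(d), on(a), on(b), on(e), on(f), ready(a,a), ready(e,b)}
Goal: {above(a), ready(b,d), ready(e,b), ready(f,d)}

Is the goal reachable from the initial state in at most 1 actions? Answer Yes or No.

1. grab(b,d)  →  {above(a), above(b), above(d), on(a), on(e), on(f), ready(a,a), ready(b,b), ready(b,d), ready(e,b)}
2. grab(f,d)  →  {above(a), above(b), above(d), on(a), on(e), ready(a,a), ready(b,b), ready(b,d), ready(e,b), ready(f,d), ready(f,f)}
optimal plan length = 2; 2 > 1

No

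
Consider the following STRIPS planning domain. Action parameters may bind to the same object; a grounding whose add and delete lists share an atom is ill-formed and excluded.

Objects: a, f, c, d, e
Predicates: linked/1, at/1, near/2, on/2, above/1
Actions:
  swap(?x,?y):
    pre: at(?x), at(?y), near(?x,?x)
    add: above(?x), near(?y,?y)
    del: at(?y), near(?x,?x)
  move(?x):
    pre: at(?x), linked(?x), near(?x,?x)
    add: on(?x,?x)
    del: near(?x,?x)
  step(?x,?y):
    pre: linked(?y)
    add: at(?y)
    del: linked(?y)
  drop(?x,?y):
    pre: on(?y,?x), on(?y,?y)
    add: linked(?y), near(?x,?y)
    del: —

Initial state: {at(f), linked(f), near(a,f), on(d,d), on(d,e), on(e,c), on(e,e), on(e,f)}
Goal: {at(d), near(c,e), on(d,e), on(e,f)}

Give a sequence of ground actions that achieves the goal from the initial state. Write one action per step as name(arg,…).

drop(c,e); drop(d,d); step(a,d)

1. drop(c,e)  →  {at(f), linked(e), linked(f), near(a,f), near(c,e), on(d,d), on(d,e), on(e,c), on(e,e), on(e,f)}
2. drop(d,d)  →  {at(f), linked(d), linked(e), linked(f), near(a,f), near(c,e), near(d,d), on(d,d), on(d,e), on(e,c), on(e,e), on(e,f)}
3. step(a,d)  →  {at(d), at(f), linked(e), linked(f), near(a,f), near(c,e), near(d,d), on(d,d), on(d,e), on(e,c), on(e,e), on(e,f)}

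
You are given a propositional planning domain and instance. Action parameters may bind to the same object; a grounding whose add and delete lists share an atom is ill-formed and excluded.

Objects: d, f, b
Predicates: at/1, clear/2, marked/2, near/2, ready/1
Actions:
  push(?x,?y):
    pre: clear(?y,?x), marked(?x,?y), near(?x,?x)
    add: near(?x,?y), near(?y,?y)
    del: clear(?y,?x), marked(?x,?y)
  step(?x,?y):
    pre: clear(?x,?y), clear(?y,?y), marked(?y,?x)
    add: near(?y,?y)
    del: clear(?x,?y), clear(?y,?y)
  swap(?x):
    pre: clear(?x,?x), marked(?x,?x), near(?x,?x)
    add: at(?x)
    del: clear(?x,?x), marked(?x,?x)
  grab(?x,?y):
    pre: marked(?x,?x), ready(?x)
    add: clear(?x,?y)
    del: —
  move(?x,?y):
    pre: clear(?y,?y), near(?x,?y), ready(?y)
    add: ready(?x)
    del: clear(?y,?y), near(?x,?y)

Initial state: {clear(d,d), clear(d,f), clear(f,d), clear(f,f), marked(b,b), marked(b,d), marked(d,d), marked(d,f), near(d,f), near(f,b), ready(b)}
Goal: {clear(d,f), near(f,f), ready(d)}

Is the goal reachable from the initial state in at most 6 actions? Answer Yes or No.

1. step(d,d)  →  {clear(d,f), clear(f,d), clear(f,f), marked(b,b), marked(b,d), marked(d,d), marked(d,f), near(d,d), near(d,f), near(f,b), ready(b)}
2. push(d,f)  →  {clear(d,f), clear(f,f), marked(b,b), marked(b,d), marked(d,d), near(d,d), near(d,f), near(f,b), near(f,f), ready(b)}
3. grab(b,b)  →  {clear(b,b), clear(d,f), clear(f,f), marked(b,b), marked(b,d), marked(d,d), near(d,d), near(d,f), near(f,b), near(f,f), ready(b)}
4. move(f,b)  →  {clear(d,f), clear(f,f), marked(b,b), marked(b,d), marked(d,d), near(d,d), near(d,f), near(f,f), ready(b), ready(f)}
5. move(d,f)  →  {clear(d,f), marked(b,b), marked(b,d), marked(d,d), near(d,d), near(f,f), ready(b), ready(d), ready(f)}
optimal plan length = 5; 5 ≤ 6

Yes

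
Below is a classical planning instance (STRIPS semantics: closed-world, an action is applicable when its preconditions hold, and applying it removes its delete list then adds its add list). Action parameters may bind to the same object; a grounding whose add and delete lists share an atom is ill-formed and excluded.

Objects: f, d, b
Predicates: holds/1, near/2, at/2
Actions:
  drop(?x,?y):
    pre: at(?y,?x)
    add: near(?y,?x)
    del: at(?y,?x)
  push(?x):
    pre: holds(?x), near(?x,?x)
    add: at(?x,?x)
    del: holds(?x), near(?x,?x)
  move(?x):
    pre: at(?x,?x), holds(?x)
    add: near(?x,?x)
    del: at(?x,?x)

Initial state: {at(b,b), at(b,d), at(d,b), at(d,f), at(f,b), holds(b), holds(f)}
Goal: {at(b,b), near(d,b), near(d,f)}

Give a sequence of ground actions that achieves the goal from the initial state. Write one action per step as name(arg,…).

drop(f,d); drop(b,d)

1. drop(f,d)  →  {at(b,b), at(b,d), at(d,b), at(f,b), holds(b), holds(f), near(d,f)}
2. drop(b,d)  →  {at(b,b), at(b,d), at(f,b), holds(b), holds(f), near(d,b), near(d,f)}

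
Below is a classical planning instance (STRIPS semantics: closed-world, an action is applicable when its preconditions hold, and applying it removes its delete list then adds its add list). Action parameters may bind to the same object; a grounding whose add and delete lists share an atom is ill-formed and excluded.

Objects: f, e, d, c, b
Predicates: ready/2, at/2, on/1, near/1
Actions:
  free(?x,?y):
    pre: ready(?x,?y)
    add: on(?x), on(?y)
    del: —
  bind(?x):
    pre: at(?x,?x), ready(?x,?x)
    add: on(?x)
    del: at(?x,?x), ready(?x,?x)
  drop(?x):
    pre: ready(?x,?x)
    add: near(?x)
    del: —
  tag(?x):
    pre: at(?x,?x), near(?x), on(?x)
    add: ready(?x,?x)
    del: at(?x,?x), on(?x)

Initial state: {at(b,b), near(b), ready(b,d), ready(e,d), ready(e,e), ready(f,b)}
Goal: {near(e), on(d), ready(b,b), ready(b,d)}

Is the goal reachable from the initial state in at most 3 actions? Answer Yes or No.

1. free(b,d)  →  {at(b,b), near(b), on(b), on(d), ready(b,d), ready(e,d), ready(e,e), ready(f,b)}
2. drop(e)  →  {at(b,b), near(b), near(e), on(b), on(d), ready(b,d), ready(e,d), ready(e,e), ready(f,b)}
3. tag(b)  →  {near(b), near(e), on(d), ready(b,b), ready(b,d), ready(e,d), ready(e,e), ready(f,b)}
optimal plan length = 3; 3 ≤ 3

Yes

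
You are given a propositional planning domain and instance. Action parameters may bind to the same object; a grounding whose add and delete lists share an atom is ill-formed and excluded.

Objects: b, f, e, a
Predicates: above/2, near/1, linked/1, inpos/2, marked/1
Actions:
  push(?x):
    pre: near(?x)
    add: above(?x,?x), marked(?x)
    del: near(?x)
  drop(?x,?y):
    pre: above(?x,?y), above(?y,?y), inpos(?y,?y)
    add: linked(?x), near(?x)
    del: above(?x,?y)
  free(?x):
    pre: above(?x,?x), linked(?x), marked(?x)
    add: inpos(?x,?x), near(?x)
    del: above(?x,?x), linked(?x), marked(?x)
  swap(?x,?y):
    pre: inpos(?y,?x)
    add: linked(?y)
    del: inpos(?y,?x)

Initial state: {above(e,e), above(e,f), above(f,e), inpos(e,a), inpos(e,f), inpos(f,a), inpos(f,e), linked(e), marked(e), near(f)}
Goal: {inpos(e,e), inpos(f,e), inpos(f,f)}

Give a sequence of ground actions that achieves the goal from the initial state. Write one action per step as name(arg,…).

push(f); free(e); swap(a,f); free(f)

1. push(f)  →  {above(e,e), above(e,f), above(f,e), above(f,f), inpos(e,a), inpos(e,f), inpos(f,a), inpos(f,e), linked(e), marked(e), marked(f)}
2. free(e)  →  {above(e,f), above(f,e), above(f,f), inpos(e,a), inpos(e,e), inpos(e,f), inpos(f,a), inpos(f,e), marked(f), near(e)}
3. swap(a,f)  →  {above(e,f), above(f,e), above(f,f), inpos(e,a), inpos(e,e), inpos(e,f), inpos(f,e), linked(f), marked(f), near(e)}
4. free(f)  →  {above(e,f), above(f,e), inpos(e,a), inpos(e,e), inpos(e,f), inpos(f,e), inpos(f,f), near(e), near(f)}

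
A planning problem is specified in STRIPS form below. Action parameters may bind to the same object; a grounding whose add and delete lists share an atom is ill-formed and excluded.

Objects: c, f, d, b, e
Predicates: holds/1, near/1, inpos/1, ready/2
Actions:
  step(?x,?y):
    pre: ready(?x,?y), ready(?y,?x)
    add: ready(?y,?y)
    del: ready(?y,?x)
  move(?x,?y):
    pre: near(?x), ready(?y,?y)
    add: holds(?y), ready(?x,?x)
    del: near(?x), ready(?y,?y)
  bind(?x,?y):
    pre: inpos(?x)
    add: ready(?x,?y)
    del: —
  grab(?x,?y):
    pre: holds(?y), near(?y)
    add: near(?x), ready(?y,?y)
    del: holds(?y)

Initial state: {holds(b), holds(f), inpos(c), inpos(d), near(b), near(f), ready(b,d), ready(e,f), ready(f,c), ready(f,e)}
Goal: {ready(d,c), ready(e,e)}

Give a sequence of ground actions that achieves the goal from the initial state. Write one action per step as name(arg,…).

1. step(f,e)  →  {holds(b), holds(f), inpos(c), inpos(d), near(b), near(f), ready(b,d), ready(e,e), ready(f,c), ready(f,e)}
2. bind(d,c)  →  {holds(b), holds(f), inpos(c), inpos(d), near(b), near(f), ready(b,d), ready(d,c), ready(e,e), ready(f,c), ready(f,e)}

step(f,e); bind(d,c)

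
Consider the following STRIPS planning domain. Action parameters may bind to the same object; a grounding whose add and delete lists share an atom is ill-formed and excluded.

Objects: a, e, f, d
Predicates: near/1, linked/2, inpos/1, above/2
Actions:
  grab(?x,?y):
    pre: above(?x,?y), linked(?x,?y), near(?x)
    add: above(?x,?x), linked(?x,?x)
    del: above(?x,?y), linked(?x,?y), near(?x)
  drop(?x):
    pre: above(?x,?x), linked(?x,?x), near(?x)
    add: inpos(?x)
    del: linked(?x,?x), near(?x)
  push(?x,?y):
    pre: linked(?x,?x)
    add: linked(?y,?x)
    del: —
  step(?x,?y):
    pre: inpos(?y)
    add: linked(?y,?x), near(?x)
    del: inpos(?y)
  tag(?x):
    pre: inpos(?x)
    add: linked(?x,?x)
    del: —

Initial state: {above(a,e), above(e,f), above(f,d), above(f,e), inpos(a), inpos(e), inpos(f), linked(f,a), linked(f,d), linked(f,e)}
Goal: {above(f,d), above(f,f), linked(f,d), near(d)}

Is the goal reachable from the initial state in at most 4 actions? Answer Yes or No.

Yes

1. step(f,a)  →  {above(a,e), above(e,f), above(f,d), above(f,e), inpos(e), inpos(f), linked(a,f), linked(f,a), linked(f,d), linked(f,e), near(f)}
2. grab(f,e)  →  {above(a,e), above(e,f), above(f,d), above(f,f), inpos(e), inpos(f), linked(a,f), linked(f,a), linked(f,d), linked(f,f)}
3. step(d,e)  →  {above(a,e), above(e,f), above(f,d), above(f,f), inpos(f), linked(a,f), linked(e,d), linked(f,a), linked(f,d), linked(f,f), near(d)}
optimal plan length = 3; 3 ≤ 4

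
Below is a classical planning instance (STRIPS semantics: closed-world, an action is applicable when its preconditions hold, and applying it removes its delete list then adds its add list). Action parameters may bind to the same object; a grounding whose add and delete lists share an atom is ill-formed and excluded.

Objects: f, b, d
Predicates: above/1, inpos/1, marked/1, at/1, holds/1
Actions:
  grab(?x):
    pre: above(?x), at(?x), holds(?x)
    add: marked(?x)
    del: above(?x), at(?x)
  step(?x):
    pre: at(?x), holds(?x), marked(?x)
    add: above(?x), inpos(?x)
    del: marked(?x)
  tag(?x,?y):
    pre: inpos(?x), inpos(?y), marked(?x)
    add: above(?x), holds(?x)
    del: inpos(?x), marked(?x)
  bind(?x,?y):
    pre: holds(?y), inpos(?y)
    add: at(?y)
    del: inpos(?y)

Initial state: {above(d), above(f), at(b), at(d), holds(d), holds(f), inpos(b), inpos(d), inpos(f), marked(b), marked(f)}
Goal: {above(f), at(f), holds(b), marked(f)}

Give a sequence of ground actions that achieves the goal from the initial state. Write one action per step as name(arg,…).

1. tag(b,f)  →  {above(b), above(d), above(f), at(b), at(d), holds(b), holds(d), holds(f), inpos(d), inpos(f), marked(f)}
2. bind(f,f)  →  {above(b), above(d), above(f), at(b), at(d), at(f), holds(b), holds(d), holds(f), inpos(d), marked(f)}

tag(b,f); bind(f,f)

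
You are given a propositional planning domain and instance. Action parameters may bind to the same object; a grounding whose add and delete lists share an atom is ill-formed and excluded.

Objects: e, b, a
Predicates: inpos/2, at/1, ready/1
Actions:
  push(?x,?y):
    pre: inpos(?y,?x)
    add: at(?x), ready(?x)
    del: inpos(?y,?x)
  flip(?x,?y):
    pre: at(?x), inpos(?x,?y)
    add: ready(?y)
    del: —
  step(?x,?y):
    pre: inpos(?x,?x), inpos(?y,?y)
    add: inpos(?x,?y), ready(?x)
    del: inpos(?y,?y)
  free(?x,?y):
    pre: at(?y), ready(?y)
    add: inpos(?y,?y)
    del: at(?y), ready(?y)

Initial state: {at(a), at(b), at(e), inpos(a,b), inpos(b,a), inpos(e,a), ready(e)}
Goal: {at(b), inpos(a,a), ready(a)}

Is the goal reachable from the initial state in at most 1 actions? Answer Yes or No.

No

1. push(a,e)  →  {at(a), at(b), at(e), inpos(a,b), inpos(b,a), ready(a), ready(e)}
2. free(e,a)  →  {at(b), at(e), inpos(a,a), inpos(a,b), inpos(b,a), ready(e)}
3. push(a,b)  →  {at(a), at(b), at(e), inpos(a,a), inpos(a,b), ready(a), ready(e)}
optimal plan length = 3; 3 > 1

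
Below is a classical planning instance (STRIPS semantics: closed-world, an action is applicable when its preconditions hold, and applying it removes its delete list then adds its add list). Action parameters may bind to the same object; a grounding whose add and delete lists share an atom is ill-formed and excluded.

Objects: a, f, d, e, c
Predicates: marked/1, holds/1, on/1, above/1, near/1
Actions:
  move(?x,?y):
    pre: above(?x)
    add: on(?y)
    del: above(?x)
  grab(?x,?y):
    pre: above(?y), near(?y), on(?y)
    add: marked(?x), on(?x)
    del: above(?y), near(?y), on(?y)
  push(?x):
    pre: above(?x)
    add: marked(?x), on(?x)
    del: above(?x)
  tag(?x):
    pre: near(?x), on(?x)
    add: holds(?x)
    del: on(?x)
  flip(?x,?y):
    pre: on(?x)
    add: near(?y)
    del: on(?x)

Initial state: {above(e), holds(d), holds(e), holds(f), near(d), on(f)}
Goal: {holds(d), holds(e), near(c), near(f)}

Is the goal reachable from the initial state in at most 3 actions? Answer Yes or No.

Yes

1. move(e,a)  →  {holds(d), holds(e), holds(f), near(d), on(a), on(f)}
2. flip(a,f)  →  {holds(d), holds(e), holds(f), near(d), near(f), on(f)}
3. flip(f,c)  →  {holds(d), holds(e), holds(f), near(c), near(d), near(f)}
optimal plan length = 3; 3 ≤ 3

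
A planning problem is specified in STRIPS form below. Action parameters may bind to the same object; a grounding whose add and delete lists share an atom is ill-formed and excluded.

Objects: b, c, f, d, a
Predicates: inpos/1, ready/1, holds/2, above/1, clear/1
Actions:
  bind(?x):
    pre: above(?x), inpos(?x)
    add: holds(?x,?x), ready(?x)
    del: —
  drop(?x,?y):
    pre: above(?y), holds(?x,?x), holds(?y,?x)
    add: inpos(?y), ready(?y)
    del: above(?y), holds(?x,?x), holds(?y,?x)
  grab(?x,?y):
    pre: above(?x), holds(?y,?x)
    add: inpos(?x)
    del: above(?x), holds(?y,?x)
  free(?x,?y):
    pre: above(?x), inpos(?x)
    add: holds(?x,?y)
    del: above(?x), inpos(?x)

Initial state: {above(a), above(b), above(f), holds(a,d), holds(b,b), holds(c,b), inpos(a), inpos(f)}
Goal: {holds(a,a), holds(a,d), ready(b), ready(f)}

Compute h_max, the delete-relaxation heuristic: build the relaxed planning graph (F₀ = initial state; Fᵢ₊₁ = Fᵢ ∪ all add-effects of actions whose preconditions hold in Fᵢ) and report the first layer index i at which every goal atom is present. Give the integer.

1

F0 = init (8 atoms)
F1 = F0 ∪ {holds(a,a), holds(a,b), holds(a,c), holds(a,f), holds(f,a), holds(f,b), holds(f,c), holds(f,d), holds(f,f), inpos(b), ready(a), ready(b), ready(f)}  (21 atoms)
goal ⊆ F1  ⇒  h_max = 1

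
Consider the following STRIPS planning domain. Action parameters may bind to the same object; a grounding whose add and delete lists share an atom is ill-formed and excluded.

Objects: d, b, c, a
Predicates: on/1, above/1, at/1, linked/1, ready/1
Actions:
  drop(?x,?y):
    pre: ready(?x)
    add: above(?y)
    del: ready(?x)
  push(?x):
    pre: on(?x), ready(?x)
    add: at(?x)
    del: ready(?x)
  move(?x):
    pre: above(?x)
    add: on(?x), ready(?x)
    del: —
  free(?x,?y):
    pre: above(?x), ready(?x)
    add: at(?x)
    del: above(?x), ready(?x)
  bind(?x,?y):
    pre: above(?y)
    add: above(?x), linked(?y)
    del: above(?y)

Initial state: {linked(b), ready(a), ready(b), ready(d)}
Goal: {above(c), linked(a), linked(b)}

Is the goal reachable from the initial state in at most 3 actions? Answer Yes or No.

1. drop(d,a)  →  {above(a), linked(b), ready(a), ready(b)}
2. bind(c,a)  →  {above(c), linked(a), linked(b), ready(a), ready(b)}
optimal plan length = 2; 2 ≤ 3

Yes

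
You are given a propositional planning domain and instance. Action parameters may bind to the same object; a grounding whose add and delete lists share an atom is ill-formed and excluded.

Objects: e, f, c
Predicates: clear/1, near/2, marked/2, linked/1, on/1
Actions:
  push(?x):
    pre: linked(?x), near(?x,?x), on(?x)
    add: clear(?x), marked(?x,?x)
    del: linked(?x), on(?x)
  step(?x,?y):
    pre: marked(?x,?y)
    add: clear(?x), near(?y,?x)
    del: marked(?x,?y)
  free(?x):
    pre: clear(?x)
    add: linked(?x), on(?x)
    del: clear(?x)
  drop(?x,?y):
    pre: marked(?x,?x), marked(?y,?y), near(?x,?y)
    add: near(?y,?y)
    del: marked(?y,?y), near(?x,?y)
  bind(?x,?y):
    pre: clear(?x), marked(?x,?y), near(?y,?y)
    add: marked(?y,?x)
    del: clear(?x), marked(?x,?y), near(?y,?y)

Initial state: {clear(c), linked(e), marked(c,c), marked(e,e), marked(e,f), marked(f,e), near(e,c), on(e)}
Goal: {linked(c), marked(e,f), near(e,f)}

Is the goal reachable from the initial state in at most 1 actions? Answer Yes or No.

1. step(f,e)  →  {clear(c), clear(f), linked(e), marked(c,c), marked(e,e), marked(e,f), near(e,c), near(e,f), on(e)}
2. free(c)  →  {clear(f), linked(c), linked(e), marked(c,c), marked(e,e), marked(e,f), near(e,c), near(e,f), on(c), on(e)}
optimal plan length = 2; 2 > 1

No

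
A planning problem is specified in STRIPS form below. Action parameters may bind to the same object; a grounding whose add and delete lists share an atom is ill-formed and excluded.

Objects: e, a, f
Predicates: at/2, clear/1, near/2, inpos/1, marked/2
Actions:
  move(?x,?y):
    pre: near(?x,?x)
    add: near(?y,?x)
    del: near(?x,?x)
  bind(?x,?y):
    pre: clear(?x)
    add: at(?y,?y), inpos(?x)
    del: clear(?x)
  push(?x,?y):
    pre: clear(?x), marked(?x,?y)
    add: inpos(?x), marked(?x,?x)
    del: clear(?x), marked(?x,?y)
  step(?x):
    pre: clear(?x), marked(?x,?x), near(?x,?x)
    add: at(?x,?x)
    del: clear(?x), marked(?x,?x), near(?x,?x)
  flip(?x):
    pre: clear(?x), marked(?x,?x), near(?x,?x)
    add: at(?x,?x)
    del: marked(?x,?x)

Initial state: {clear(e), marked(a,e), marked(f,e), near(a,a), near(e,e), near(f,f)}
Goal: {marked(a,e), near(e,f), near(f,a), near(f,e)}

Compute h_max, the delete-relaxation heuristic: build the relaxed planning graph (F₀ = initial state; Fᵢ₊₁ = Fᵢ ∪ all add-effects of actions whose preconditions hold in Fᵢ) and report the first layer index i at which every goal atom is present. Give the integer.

F0 = init (6 atoms)
F1 = F0 ∪ {at(a,a), at(e,e), at(f,f), inpos(e), near(a,e), near(a,f), near(e,a), near(e,f), near(f,a), near(f,e)}  (16 atoms)
goal ⊆ F1  ⇒  h_max = 1

1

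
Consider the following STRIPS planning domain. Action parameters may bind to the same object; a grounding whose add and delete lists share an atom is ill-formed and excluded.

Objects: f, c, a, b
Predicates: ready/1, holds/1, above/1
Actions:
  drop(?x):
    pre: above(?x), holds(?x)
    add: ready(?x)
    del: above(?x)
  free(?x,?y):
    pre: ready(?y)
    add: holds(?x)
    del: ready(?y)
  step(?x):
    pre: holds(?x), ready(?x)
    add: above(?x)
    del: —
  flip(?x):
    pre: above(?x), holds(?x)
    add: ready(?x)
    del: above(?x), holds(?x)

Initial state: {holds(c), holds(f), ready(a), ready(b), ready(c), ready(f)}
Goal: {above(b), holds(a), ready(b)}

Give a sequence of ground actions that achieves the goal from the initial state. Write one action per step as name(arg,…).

1. free(a,f)  →  {holds(a), holds(c), holds(f), ready(a), ready(b), ready(c)}
2. free(b,c)  →  {holds(a), holds(b), holds(c), holds(f), ready(a), ready(b)}
3. step(b)  →  {above(b), holds(a), holds(b), holds(c), holds(f), ready(a), ready(b)}

free(a,f); free(b,c); step(b)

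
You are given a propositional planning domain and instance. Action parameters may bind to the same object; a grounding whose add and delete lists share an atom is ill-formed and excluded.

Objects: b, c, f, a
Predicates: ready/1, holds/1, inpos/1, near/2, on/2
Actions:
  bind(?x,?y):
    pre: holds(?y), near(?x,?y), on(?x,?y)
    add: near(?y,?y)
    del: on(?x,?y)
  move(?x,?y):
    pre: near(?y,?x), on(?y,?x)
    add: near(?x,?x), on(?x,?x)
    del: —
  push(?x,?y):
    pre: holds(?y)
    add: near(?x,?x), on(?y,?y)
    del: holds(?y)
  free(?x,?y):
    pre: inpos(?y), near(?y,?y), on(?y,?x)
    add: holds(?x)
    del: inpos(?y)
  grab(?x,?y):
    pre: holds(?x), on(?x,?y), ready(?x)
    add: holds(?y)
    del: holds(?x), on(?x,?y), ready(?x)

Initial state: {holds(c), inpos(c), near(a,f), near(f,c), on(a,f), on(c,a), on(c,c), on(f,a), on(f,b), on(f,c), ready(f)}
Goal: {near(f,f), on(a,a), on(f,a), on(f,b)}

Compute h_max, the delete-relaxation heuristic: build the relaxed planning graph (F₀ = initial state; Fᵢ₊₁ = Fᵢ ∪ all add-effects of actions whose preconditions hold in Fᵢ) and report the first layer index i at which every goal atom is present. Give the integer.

3

F0 = init (11 atoms)
F1 = F0 ∪ {near(a,a), near(b,b), near(c,c), near(f,f), on(f,f)}  (16 atoms)
F2 = F1 ∪ {holds(a)}  (17 atoms)
F3 = F2 ∪ {on(a,a)}  (18 atoms)
goal ⊆ F3  ⇒  h_max = 3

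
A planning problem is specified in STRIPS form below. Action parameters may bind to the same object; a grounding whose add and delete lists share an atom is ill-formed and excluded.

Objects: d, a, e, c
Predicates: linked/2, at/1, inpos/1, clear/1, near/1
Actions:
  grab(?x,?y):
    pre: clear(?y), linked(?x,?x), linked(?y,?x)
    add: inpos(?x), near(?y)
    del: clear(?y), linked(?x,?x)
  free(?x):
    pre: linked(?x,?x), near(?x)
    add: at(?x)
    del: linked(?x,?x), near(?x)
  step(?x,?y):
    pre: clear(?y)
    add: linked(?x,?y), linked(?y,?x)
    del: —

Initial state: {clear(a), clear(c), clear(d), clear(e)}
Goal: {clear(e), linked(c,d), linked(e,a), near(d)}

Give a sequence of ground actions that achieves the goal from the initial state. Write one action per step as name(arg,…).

1. step(d,d)  →  {clear(a), clear(c), clear(d), clear(e), linked(d,d)}
2. grab(d,d)  →  {clear(a), clear(c), clear(e), inpos(d), near(d)}
3. step(d,c)  →  {clear(a), clear(c), clear(e), inpos(d), linked(c,d), linked(d,c), near(d)}
4. step(a,e)  →  {clear(a), clear(c), clear(e), inpos(d), linked(a,e), linked(c,d), linked(d,c), linked(e,a), near(d)}

step(d,d); grab(d,d); step(d,c); step(a,e)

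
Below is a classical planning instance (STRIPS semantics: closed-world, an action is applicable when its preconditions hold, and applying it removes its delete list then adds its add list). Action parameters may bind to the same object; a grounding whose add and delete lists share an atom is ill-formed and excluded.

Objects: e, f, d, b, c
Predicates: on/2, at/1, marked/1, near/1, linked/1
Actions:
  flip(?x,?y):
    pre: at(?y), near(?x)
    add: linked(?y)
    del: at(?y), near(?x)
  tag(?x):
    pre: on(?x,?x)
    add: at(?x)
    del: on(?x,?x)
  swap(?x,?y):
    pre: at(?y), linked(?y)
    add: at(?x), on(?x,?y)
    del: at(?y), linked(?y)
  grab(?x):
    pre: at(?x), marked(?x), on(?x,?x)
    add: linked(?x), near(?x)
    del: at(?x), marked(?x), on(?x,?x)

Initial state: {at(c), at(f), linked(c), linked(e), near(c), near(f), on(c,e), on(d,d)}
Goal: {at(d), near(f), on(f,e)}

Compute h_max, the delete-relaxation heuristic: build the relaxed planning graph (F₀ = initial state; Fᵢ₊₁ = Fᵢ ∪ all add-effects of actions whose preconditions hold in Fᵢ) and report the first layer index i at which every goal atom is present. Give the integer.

2

F0 = init (8 atoms)
F1 = F0 ∪ {at(b), at(d), at(e), linked(f), on(b,c), on(d,c), on(e,c), on(f,c)}  (16 atoms)
F2 = F1 ∪ {linked(b), linked(d), on(b,e), on(b,f), on(c,f), on(d,e), on(d,f), on(e,f), on(f,e)}  (25 atoms)
goal ⊆ F2  ⇒  h_max = 2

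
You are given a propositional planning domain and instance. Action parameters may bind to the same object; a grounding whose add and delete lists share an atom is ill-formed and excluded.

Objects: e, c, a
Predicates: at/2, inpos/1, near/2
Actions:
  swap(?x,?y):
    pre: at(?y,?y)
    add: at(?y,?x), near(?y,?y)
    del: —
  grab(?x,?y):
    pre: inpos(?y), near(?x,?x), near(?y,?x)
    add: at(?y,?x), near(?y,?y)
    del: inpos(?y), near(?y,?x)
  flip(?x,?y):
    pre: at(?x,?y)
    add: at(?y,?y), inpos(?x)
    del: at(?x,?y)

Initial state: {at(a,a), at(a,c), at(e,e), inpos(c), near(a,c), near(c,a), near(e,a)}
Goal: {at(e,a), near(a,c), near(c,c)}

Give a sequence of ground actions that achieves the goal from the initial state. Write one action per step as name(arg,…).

1. swap(e,a)  →  {at(a,a), at(a,c), at(a,e), at(e,e), inpos(c), near(a,a), near(a,c), near(c,a), near(e,a)}
2. swap(a,e)  →  {at(a,a), at(a,c), at(a,e), at(e,a), at(e,e), inpos(c), near(a,a), near(a,c), near(c,a), near(e,a), near(e,e)}
3. grab(a,c)  →  {at(a,a), at(a,c), at(a,e), at(c,a), at(e,a), at(e,e), near(a,a), near(a,c), near(c,c), near(e,a), near(e,e)}

swap(e,a); swap(a,e); grab(a,c)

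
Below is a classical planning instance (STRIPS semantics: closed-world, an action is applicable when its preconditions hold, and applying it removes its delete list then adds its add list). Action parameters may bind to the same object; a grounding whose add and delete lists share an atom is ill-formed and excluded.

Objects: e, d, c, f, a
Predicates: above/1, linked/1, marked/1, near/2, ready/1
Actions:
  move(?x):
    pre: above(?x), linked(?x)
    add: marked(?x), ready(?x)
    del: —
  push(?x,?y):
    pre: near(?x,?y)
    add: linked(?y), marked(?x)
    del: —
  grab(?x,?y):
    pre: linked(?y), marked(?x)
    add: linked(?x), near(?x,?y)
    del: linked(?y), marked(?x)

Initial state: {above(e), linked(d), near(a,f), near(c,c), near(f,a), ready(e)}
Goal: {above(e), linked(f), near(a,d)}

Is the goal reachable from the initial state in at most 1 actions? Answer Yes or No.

1. push(a,f)  →  {above(e), linked(d), linked(f), marked(a), near(a,f), near(c,c), near(f,a), ready(e)}
2. grab(a,d)  →  {above(e), linked(a), linked(f), near(a,d), near(a,f), near(c,c), near(f,a), ready(e)}
optimal plan length = 2; 2 > 1

No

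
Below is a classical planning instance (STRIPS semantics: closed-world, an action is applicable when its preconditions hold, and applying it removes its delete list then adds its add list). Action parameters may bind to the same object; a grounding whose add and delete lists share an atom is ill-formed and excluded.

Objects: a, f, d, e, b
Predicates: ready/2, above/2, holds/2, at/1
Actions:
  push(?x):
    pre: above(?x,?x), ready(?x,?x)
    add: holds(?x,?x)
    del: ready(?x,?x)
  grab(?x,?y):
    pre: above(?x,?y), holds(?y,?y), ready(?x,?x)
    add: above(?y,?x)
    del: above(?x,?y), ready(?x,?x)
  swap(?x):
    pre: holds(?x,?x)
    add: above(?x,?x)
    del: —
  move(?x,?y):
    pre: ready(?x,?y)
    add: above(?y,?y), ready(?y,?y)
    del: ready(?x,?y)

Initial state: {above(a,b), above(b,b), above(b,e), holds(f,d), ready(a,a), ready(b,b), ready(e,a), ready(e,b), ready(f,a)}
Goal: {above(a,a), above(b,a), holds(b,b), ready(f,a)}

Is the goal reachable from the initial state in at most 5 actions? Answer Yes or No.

Yes

1. push(b)  →  {above(a,b), above(b,b), above(b,e), holds(b,b), holds(f,d), ready(a,a), ready(e,a), ready(e,b), ready(f,a)}
2. grab(a,b)  →  {above(b,a), above(b,b), above(b,e), holds(b,b), holds(f,d), ready(e,a), ready(e,b), ready(f,a)}
3. move(e,a)  →  {above(a,a), above(b,a), above(b,b), above(b,e), holds(b,b), holds(f,d), ready(a,a), ready(e,b), ready(f,a)}
optimal plan length = 3; 3 ≤ 5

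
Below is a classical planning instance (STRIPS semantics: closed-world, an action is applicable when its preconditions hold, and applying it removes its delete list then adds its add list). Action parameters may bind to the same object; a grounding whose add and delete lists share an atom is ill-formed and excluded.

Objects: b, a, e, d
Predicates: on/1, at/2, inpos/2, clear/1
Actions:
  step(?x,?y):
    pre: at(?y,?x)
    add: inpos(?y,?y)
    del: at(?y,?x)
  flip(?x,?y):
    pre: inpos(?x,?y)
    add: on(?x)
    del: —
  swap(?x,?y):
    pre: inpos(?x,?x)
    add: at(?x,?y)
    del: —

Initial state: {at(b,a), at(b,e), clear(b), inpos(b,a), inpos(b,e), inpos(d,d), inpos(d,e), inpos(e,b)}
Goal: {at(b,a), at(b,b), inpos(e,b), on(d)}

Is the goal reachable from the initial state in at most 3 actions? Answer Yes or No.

1. step(e,b)  →  {at(b,a), clear(b), inpos(b,a), inpos(b,b), inpos(b,e), inpos(d,d), inpos(d,e), inpos(e,b)}
2. flip(d,e)  →  {at(b,a), clear(b), inpos(b,a), inpos(b,b), inpos(b,e), inpos(d,d), inpos(d,e), inpos(e,b), on(d)}
3. swap(b,b)  →  {at(b,a), at(b,b), clear(b), inpos(b,a), inpos(b,b), inpos(b,e), inpos(d,d), inpos(d,e), inpos(e,b), on(d)}
optimal plan length = 3; 3 ≤ 3

Yes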